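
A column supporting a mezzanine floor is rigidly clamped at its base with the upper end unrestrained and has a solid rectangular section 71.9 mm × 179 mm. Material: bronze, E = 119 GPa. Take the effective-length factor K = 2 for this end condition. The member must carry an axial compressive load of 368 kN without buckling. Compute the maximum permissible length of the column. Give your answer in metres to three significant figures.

L_max ≈ 2.10 m

Buckling occurs about the weak axis: I_min = h·b³/12 with b = 71.9 mm (the shorter side).
I_min = 179×71.9³/12 = 5.544×10^6 mm⁴
I = 5.544×10^-6 m⁴
At the buckling limit P_cr = P = 3.680×10^5 N
From P_cr = π²EI/(K·L)²:  L = (1/K)·√(π²EI/P_cr) = (1/2)·√(π²×1.19×10^11×5.544×10^-6/3.680×10^5)
L = 2.10 m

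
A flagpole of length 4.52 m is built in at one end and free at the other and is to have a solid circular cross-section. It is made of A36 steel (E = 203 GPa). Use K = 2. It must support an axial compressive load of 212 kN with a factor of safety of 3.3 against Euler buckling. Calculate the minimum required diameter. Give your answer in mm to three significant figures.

d ≈ 155 mm

Required P_cr = n·P = 3.3 × 212 = 699.6 kN
L_e = K·L = 2 × 4.52 = 9.040 m
Required I = P_cr·L_e²/(π²E) = 6.996×10^5 × 9.040² / (π² × 2.03×10^11) = 2.854×10^-5 m⁴
I_req = 2.854×10^7 mm⁴
Solid circle: I = πd⁴/64  ⇒  d = (64I/π)^(1/4) = (64×2.854×10^7/π)^(1/4) = 155 mm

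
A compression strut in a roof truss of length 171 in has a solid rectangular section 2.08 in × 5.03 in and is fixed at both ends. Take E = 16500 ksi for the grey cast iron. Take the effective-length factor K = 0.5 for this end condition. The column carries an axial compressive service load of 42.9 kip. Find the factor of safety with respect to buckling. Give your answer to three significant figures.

Buckling occurs about the weak axis: I_min = h·b³/12 with b = 2.08 in (the shorter side).
I_min = 5.03×2.08³/12 = 3.772 in⁴
Effective length L_e = K·L = 0.5 × 171 = 85.50 in
P_cr = π²EI / L_e² = π² × 16500×10³ × 3.772 / 85.50² = 8.403×10^4 lb
Factor of safety n = P_cr / P = 84.029 / 42.9 = 1.96

n ≈ 1.96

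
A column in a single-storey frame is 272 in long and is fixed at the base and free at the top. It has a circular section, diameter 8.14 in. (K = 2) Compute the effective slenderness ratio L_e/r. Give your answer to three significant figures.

λ ≈ 267

For a solid circle r = d/4 = 8.14/4 = 2.035 in
L_e = K·L = 2 × 272 = 544.0 in
λ = L_e / r_min = 544.00 / 2.035 = 267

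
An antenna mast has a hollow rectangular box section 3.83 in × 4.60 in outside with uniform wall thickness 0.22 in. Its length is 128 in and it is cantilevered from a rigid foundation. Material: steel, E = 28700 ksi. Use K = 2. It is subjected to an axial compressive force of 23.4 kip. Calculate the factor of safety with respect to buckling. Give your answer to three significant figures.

n ≈ 1.48

Inner dimensions: h_i = 4.60 − 2×0.22 = 4.160 in, b_i = 3.83 − 2×0.22 = 3.390 in
Weak-axis I_min = (h_o·b_o³ − h_i·b_i³)/12 with b_o = 3.83, b_i = 3.390 in (shorter outer/inner sides).
I_min = (4.60×3.83³ − 4.160×3.390³)/12 = 8.031 in⁴
Effective length L_e = K·L = 2 × 128 = 256.0 in
P_cr = π²EI / L_e² = π² × 28700×10³ × 8.031 / 256.0² = 3.471×10^4 lb
Factor of safety n = P_cr / P = 34.711 / 23.4 = 1.48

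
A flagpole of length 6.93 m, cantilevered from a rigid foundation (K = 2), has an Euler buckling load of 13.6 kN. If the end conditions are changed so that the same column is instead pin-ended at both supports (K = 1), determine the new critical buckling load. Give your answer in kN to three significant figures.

P_cr ≈ 54.4 kN

P_cr ∝ 1/K², so P_cr,new = P_cr,old × (K_old/K_new)² = 13.6 × (2/1)²
= 13.6 × 4.000 = 54.4 kN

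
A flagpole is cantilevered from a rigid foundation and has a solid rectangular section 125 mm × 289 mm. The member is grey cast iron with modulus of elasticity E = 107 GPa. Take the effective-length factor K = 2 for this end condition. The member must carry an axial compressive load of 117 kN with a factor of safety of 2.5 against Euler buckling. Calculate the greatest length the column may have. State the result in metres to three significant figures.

L_max ≈ 6.52 m

Buckling occurs about the weak axis: I_min = h·b³/12 with b = 125 mm (the shorter side).
I_min = 289×125³/12 = 4.704×10^7 mm⁴
I = 4.704×10^-5 m⁴
Required critical load P_cr = n·P = 2.5 × 117 = 292.5 kN = 2.925×10^5 N
From P_cr = π²EI/(K·L)²:  L = (1/K)·√(π²EI/P_cr) = (1/2)·√(π²×1.07×10^11×4.704×10^-5/2.925×10^5)
L = 6.52 m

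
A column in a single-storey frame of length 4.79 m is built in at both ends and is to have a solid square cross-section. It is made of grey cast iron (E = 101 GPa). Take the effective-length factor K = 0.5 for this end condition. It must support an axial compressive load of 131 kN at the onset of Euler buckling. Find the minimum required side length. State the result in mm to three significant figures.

L_e = K·L = 0.5 × 4.79 = 2.395 m
Required I = P_cr·L_e²/(π²E) = 1.310×10^5 × 2.395² / (π² × 1.01×10^11) = 7.538×10^-7 m⁴
I_req = 7.538×10^5 mm⁴
Solid square: I = a⁴/12  ⇒  a = (12I)^(1/4) = (12×7.538×10^5)^(1/4) = 54.8 mm

a ≈ 54.8 mm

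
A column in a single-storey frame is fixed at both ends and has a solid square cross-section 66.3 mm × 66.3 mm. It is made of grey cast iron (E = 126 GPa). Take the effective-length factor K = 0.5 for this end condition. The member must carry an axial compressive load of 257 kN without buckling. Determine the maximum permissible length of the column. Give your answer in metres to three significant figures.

L_max ≈ 5.58 m

I = a⁴/12 = 66.3⁴/12 = 1.610×10^6 mm⁴
I = 1.610×10^-6 m⁴
At the buckling limit P_cr = P = 2.570×10^5 N
From P_cr = π²EI/(K·L)²:  L = (1/K)·√(π²EI/P_cr) = (1/0.5)·√(π²×1.26×10^11×1.610×10^-6/2.570×10^5)
L = 5.58 m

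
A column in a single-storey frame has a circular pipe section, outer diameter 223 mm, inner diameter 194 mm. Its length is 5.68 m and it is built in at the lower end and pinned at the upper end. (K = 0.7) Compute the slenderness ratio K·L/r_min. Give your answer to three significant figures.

d_o = 223 mm, d_i = 194 mm
I = π(d_o⁴ − d_i⁴)/64 = π(223⁴ − 194.0⁴)/64 = 5.186×10^7 mm⁴
A = 9.498×10^3 mm²;  r_min = √(I/A) = √(5.186×10^7/9.498×10^3) = 73.89 mm
L_e = K·L = 0.7 × 5.68 m = 3.976 m = 3976.0 mm
λ = L_e / r_min = 3976.0 / 73.89 = 53.8

λ ≈ 53.8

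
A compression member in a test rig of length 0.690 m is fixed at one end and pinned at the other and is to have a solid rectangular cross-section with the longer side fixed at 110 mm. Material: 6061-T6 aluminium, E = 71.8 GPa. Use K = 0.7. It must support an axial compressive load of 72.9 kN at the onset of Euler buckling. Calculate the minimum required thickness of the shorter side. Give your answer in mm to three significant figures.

L_e = K·L = 0.7 × 0.690 = 0.4830 m
Required I = P_cr·L_e²/(π²E) = 7.290×10^4 × 0.4830² / (π² × 7.18×10^10) = 2.400×10^-8 m⁴
I_req = 2.400×10^4 mm⁴
Rectangle, weak axis: I_min = h·b³/12 with h = 110 mm fixed  ⇒  b = (12I/h)^(1/3) = 13.8 mm

b ≈ 13.8 mm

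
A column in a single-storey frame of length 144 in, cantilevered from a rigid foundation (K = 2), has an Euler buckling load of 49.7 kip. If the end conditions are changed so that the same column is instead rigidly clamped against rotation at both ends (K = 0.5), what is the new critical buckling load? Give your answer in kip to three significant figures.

P_cr ≈ 795 kip

P_cr ∝ 1/K², so P_cr,new = P_cr,old × (K_old/K_new)² = 49.7 × (2/0.5)²
= 49.7 × 16.00 = 795 kip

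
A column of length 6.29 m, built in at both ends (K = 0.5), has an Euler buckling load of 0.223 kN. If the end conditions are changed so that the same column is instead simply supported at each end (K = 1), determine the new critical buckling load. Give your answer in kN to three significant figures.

P_cr ∝ 1/K², so P_cr,new = P_cr,old × (K_old/K_new)² = 0.223 × (0.5/1)²
= 0.223 × 0.2500 = 0.0558 kN

P_cr ≈ 0.0558 kN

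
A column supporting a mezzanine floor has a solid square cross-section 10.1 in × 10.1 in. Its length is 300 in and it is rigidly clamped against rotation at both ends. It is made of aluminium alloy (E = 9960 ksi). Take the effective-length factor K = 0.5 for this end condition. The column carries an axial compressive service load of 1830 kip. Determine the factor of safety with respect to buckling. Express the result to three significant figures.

n ≈ 2.07

I = a⁴/12 = 10.1⁴/12 = 867.2 in⁴
Effective length L_e = K·L = 0.5 × 300 = 150.0 in
P_cr = π²EI / L_e² = π² × 9960×10³ × 867.2 / 150.0² = 3.789×10^6 lb
Factor of safety n = P_cr / P = 3788.6 / 1830 = 2.07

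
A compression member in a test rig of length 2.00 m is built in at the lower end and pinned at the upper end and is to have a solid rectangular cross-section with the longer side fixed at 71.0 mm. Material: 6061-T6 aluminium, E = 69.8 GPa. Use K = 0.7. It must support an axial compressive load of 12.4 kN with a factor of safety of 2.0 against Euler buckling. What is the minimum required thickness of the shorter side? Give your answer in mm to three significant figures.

Required P_cr = n·P = 2.0 × 12.4 = 24.80 kN
L_e = K·L = 0.7 × 2.00 = 1.400 m
Required I = P_cr·L_e²/(π²E) = 2.480×10^4 × 1.400² / (π² × 6.98×10^10) = 7.056×10^-8 m⁴
I_req = 7.056×10^4 mm⁴
Rectangle, weak axis: I_min = h·b³/12 with h = 71.0 mm fixed  ⇒  b = (12I/h)^(1/3) = 22.8 mm

b ≈ 22.8 mm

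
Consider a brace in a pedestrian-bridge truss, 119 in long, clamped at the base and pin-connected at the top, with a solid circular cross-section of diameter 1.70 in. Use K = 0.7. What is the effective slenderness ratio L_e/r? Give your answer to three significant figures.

λ ≈ 196

I = πd⁴/64 = π×1.70⁴/64 = 0.4100 in⁴
A = 2.270 in²;  r_min = √(I/A) = √(0.4100/2.270) = 0.4250 in
L_e = K·L = 0.7 × 119 = 83.30 in
λ = L_e / r_min = 83.300 / 0.4250 = 196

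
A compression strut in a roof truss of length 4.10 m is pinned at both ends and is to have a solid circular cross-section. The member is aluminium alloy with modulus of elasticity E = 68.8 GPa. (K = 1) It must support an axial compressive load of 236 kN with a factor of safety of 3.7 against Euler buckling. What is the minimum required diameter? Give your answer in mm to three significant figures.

Required P_cr = n·P = 3.7 × 236 = 873.2 kN
L_e = K·L = 1 × 4.10 = 4.100 m
Required I = P_cr·L_e²/(π²E) = 8.732×10^5 × 4.100² / (π² × 6.88×10^10) = 2.162×10^-5 m⁴
I_req = 2.162×10^7 mm⁴
Solid circle: I = πd⁴/64  ⇒  d = (64I/π)^(1/4) = (64×2.162×10^7/π)^(1/4) = 145 mm

d ≈ 145 mm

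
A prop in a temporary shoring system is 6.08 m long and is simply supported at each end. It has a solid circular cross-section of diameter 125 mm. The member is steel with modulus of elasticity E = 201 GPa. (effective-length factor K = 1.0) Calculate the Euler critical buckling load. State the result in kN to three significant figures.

P_cr ≈ 643 kN

I = πd⁴/64 = π×125⁴/64 = 1.198×10^7 mm⁴
I = 1.198×10^7 mm⁴ = 1.198×10^-5 m⁴
Effective length L_e = K·L = 1 × 6.08 = 6.080 m
P_cr = π²EI / L_e² = π² × 201×10⁹ × 1.198×10^-5 / 6.080² = 6.431×10^5 N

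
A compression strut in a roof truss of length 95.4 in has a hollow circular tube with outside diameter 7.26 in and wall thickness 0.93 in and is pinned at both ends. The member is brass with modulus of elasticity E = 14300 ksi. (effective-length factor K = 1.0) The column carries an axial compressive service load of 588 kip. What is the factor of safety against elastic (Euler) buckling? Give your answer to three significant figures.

Inner diameter d_i = 7.26 − 2×0.93 = 5.400 in
I = π(d_o⁴ − d_i⁴)/64 = π(7.26⁴ − 5.400⁴)/64 = 94.63 in⁴
Effective length L_e = K·L = 1 × 95.4 = 95.40 in
P_cr = π²EI / L_e² = π² × 14300×10³ × 94.63 / 95.40² = 1.467×10^6 lb
Factor of safety n = P_cr / P = 1467.5 / 588 = 2.50

n ≈ 2.50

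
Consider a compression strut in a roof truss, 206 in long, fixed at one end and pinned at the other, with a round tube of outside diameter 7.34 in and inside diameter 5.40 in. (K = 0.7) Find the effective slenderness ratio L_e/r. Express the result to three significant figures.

λ ≈ 63.3

d_o = 7.34 in, d_i = 5.40 in
I = π(d_o⁴ − d_i⁴)/64 = π(7.34⁴ − 5.400⁴)/64 = 100.7 in⁴
A = 19.41 in²;  r_min = √(I/A) = √(100.7/19.41) = 2.278 in
L_e = K·L = 0.7 × 206 = 144.2 in
λ = L_e / r_min = 144.20 / 2.278 = 63.3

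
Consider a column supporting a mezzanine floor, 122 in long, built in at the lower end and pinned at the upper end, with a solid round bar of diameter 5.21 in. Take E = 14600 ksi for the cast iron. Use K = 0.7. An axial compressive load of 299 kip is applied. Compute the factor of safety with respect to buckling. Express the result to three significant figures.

I = πd⁴/64 = π×5.21⁴/64 = 36.17 in⁴
Effective length L_e = K·L = 0.7 × 122 = 85.40 in
P_cr = π²EI / L_e² = π² × 14600×10³ × 36.17 / 85.40² = 7.146×10^5 lb
Factor of safety n = P_cr / P = 714.59 / 299 = 2.39

n ≈ 2.39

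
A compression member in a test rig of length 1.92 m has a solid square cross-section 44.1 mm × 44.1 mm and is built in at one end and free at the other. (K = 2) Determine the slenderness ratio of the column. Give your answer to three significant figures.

λ ≈ 302

For a square r = a/√12 = 44.1/√12 = 12.73 mm
L_e = K·L = 2 × 1.92 m = 3.840 m = 3840.0 mm
λ = L_e / r_min = 3840.0 / 12.73 = 302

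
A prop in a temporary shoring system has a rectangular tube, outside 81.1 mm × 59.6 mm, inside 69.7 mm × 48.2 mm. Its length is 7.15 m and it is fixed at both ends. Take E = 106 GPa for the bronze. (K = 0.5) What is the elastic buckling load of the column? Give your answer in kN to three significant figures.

Weak-axis I_min = (h_o·b_o³ − h_i·b_i³)/12 with b_o = 59.6, b_i = 48.20 mm (shorter outer/inner sides).
I_min = (81.1×59.6³ − 69.70×48.20³)/12 = 7.804×10^5 mm⁴
I = 7.804×10^5 mm⁴ = 7.804×10^-7 m⁴
Effective length L_e = K·L = 0.5 × 7.15 = 3.575 m
P_cr = π²EI / L_e² = π² × 106×10⁹ × 7.804×10^-7 / 3.575² = 6.388×10^4 N

P_cr ≈ 63.9 kN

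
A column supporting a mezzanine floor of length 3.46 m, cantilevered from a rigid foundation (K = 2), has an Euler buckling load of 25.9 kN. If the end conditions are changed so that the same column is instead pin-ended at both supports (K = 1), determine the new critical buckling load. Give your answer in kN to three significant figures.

P_cr ≈ 104 kN

P_cr ∝ 1/K², so P_cr,new = P_cr,old × (K_old/K_new)² = 25.9 × (2/1)²
= 25.9 × 4.000 = 104 kN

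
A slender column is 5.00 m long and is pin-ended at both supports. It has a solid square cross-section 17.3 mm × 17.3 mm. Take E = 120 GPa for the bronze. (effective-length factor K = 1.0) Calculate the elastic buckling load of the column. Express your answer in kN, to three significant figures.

P_cr ≈ 0.354 kN

I = a⁴/12 = 17.3⁴/12 = 7.465×10^3 mm⁴
I = 7.465×10^3 mm⁴ = 7.465×10^-9 m⁴
Effective length L_e = K·L = 1 × 5.00 = 5.000 m
P_cr = π²EI / L_e² = π² × 120×10⁹ × 7.465×10^-9 / 5.000² = 353.6 N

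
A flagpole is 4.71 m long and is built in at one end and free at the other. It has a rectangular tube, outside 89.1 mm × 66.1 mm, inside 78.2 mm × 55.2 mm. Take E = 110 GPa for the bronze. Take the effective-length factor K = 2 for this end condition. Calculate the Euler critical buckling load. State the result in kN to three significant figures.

P_cr ≈ 12.8 kN

Weak-axis I_min = (h_o·b_o³ − h_i·b_i³)/12 with b_o = 66.1, b_i = 55.20 mm (shorter outer/inner sides).
I_min = (89.1×66.1³ − 78.20×55.20³)/12 = 1.048×10^6 mm⁴
I = 1.048×10^6 mm⁴ = 1.048×10^-6 m⁴
Effective length L_e = K·L = 2 × 4.71 = 9.420 m
P_cr = π²EI / L_e² = π² × 110×10⁹ × 1.048×10^-6 / 9.420² = 1.283×10^4 N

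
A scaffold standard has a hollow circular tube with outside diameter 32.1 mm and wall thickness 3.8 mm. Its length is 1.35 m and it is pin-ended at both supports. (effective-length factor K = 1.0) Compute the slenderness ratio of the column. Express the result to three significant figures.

Inner diameter d_i = 32.1 − 2×3.8 = 24.50 mm
I = π(d_o⁴ − d_i⁴)/64 = π(32.1⁴ − 24.50⁴)/64 = 3.443×10^4 mm⁴
A = 337.8 mm²;  r_min = √(I/A) = √(3.443×10^4/337.8) = 10.10 mm
L_e = K·L = 1 × 1.35 m = 1.350 m = 1350.0 mm
λ = L_e / r_min = 1350.0 / 10.10 = 134

λ ≈ 134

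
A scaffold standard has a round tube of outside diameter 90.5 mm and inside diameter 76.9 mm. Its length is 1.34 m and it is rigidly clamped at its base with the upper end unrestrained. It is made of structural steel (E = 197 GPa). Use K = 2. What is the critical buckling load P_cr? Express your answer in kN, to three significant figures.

P_cr ≈ 427 kN

d_o = 90.5 mm, d_i = 76.9 mm
I = π(d_o⁴ − d_i⁴)/64 = π(90.5⁴ − 76.90⁴)/64 = 1.576×10^6 mm⁴
I = 1.576×10^6 mm⁴ = 1.576×10^-6 m⁴
Effective length L_e = K·L = 2 × 1.34 = 2.680 m
P_cr = π²EI / L_e² = π² × 197×10⁹ × 1.576×10^-6 / 2.680² = 4.267×10^5 N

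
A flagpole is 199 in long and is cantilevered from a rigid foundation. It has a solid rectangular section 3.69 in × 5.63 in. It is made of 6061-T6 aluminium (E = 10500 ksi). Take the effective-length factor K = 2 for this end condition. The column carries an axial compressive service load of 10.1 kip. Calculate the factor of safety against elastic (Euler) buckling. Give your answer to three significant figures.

n ≈ 1.53

Buckling occurs about the weak axis: I_min = h·b³/12 with b = 3.69 in (the shorter side).
I_min = 5.63×3.69³/12 = 23.57 in⁴
Effective length L_e = K·L = 2 × 199 = 398.0 in
P_cr = π²EI / L_e² = π² × 10500×10³ × 23.57 / 398.0² = 1.542×10^4 lb
Factor of safety n = P_cr / P = 15.422 / 10.1 = 1.53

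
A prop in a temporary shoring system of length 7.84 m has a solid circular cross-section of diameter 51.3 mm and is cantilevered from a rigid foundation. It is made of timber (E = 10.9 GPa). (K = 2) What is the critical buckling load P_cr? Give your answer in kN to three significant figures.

I = πd⁴/64 = π×51.3⁴/64 = 3.400×10^5 mm⁴
I = 3.400×10^5 mm⁴ = 3.400×10^-7 m⁴
Effective length L_e = K·L = 2 × 7.84 = 15.68 m
P_cr = π²EI / L_e² = π² × 10.9×10⁹ × 3.400×10^-7 / 15.68² = 148.8 N

P_cr ≈ 0.149 kN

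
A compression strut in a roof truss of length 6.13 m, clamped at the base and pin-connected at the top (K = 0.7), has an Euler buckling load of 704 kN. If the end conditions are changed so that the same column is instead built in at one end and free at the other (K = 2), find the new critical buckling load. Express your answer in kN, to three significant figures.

P_cr ∝ 1/K², so P_cr,new = P_cr,old × (K_old/K_new)² = 704 × (0.7/2)²
= 704 × 0.1225 = 86.2 kN

P_cr ≈ 86.2 kN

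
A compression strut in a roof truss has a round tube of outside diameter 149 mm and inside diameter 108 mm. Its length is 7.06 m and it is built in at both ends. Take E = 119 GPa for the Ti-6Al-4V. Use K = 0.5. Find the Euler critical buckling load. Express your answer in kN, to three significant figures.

d_o = 149 mm, d_i = 108 mm
I = π(d_o⁴ − d_i⁴)/64 = π(149⁴ − 108.0⁴)/64 = 1.752×10^7 mm⁴
I = 1.752×10^7 mm⁴ = 1.752×10^-5 m⁴
Effective length L_e = K·L = 0.5 × 7.06 = 3.530 m
P_cr = π²EI / L_e² = π² × 119×10⁹ × 1.752×10^-5 / 3.530² = 1.651×10^6 N

P_cr ≈ 1650 kN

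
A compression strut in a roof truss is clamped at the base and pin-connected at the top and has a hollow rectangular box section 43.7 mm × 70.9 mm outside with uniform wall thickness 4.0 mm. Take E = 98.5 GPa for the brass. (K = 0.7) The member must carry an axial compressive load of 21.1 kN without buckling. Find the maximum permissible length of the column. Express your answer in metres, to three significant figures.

Inner dimensions: h_i = 70.9 − 2×4.0 = 62.90 mm, b_i = 43.7 − 2×4.0 = 35.70 mm
Weak-axis I_min = (h_o·b_o³ − h_i·b_i³)/12 with b_o = 43.7, b_i = 35.70 mm (shorter outer/inner sides).
I_min = (70.9×43.7³ − 62.90×35.70³)/12 = 2.546×10^5 mm⁴
I = 2.546×10^-7 m⁴
At the buckling limit P_cr = P = 2.110×10^4 N
From P_cr = π²EI/(K·L)²:  L = (1/K)·√(π²EI/P_cr) = (1/0.7)·√(π²×9.85×10^10×2.546×10^-7/2.110×10^4)
L = 4.89 m

L_max ≈ 4.89 m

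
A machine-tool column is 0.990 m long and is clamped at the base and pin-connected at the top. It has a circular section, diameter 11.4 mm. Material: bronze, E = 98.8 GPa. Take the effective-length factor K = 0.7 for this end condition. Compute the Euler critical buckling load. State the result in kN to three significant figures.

P_cr ≈ 1.68 kN

I = πd⁴/64 = π×11.4⁴/64 = 829.1 mm⁴
I = 829.1 mm⁴ = 8.291×10^-10 m⁴
Effective length L_e = K·L = 0.7 × 0.990 = 0.6930 m
P_cr = π²EI / L_e² = π² × 98.8×10⁹ × 8.291×10^-10 / 0.6930² = 1.683×10^3 N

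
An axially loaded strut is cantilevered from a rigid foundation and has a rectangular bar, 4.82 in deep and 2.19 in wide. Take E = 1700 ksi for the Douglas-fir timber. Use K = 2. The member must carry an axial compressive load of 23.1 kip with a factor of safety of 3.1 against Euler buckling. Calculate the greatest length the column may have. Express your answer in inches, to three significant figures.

Buckling occurs about the weak axis: I_min = h·b³/12 with b = 2.19 in (the shorter side).
I_min = 4.82×2.19³/12 = 4.219 in⁴
Required critical load P_cr = n·P = 3.1 × 23.1 = 71.61 kip = 7.161×10^4 lb
From P_cr = π²EI/(K·L)²:  L = (1/K)·√(π²EI/P_cr) = (1/2)·√(π²×1.70×10^6×4.219/7.161×10^4)
L = 15.7 in

L_max ≈ 15.7 in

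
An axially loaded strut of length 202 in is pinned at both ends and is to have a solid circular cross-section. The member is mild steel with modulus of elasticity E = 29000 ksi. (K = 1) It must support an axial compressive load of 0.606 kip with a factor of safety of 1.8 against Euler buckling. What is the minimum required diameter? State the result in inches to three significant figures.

Required P_cr = n·P = 1.8 × 0.606 = 1.091 kip
L_e = K·L = 1 × 202 = 202.0 in
Required I = P_cr·L_e²/(π²E) = 1.091×10^3 × 202.0² / (π² × 2.90×10^7) = 0.1555 in⁴
Solid circle: I = πd⁴/64  ⇒  d = (64I/π)^(1/4) = (64×0.1555/π)^(1/4) = 1.33 in

d ≈ 1.33 in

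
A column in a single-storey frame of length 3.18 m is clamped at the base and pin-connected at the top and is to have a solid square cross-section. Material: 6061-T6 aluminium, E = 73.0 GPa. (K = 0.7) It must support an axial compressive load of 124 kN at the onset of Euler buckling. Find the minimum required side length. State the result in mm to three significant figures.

a ≈ 56.6 mm

L_e = K·L = 0.7 × 3.18 = 2.226 m
Required I = P_cr·L_e²/(π²E) = 1.240×10^5 × 2.226² / (π² × 7.30×10^10) = 8.528×10^-7 m⁴
I_req = 8.528×10^5 mm⁴
Solid square: I = a⁴/12  ⇒  a = (12I)^(1/4) = (12×8.528×10^5)^(1/4) = 56.6 mm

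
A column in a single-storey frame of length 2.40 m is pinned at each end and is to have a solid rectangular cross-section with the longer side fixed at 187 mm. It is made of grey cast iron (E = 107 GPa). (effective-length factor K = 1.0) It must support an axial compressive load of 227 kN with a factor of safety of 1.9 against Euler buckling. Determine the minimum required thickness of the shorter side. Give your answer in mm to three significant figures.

b ≈ 53.2 mm

Required P_cr = n·P = 1.9 × 227 = 431.3 kN
L_e = K·L = 1 × 2.40 = 2.400 m
Required I = P_cr·L_e²/(π²E) = 4.313×10^5 × 2.400² / (π² × 1.07×10^11) = 2.352×10^-6 m⁴
I_req = 2.352×10^6 mm⁴
Rectangle, weak axis: I_min = h·b³/12 with h = 187 mm fixed  ⇒  b = (12I/h)^(1/3) = 53.2 mm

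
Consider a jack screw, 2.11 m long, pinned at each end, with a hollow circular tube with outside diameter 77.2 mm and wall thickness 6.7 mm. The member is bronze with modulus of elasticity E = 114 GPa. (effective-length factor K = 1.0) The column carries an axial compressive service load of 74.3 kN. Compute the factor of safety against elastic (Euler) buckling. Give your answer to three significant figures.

n ≈ 3.16

Inner diameter d_i = 77.2 − 2×6.7 = 63.80 mm
I = π(d_o⁴ − d_i⁴)/64 = π(77.2⁴ − 63.80⁴)/64 = 9.303×10^5 mm⁴
I = 9.303×10^5 mm⁴ = 9.303×10^-7 m⁴
Effective length L_e = K·L = 1 × 2.11 = 2.110 m
P_cr = π²EI / L_e² = π² × 114×10⁹ × 9.303×10^-7 / 2.110² = 2.351×10^5 N
Factor of safety n = P_cr / P = 235.10 / 74.3 = 3.16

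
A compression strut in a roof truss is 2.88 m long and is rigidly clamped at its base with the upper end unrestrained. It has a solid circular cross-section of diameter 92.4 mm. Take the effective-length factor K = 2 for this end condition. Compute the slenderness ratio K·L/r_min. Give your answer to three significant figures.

λ ≈ 249

I = πd⁴/64 = π×92.4⁴/64 = 3.578×10^6 mm⁴
A = 6.706×10^3 mm²;  r_min = √(I/A) = √(3.578×10^6/6.706×10^3) = 23.10 mm
L_e = K·L = 2 × 2.88 m = 5.760 m = 5760.0 mm
λ = L_e / r_min = 5760.0 / 23.10 = 249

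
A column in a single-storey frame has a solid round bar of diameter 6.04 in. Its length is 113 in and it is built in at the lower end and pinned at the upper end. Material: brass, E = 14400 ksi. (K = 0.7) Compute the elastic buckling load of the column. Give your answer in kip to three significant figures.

P_cr ≈ 1480 kip

I = πd⁴/64 = π×6.04⁴/64 = 65.33 in⁴
Effective length L_e = K·L = 0.7 × 113 = 79.10 in
P_cr = π²EI / L_e² = π² × 14400×10³ × 65.33 / 79.10² = 1.484×10^6 lb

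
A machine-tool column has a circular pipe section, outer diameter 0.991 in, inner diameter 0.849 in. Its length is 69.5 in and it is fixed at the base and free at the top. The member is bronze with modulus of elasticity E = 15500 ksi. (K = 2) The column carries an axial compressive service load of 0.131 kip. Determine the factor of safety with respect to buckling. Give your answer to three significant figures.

d_o = 0.991 in, d_i = 0.849 in
I = π(d_o⁴ − d_i⁴)/64 = π(0.991⁴ − 0.8490⁴)/64 = 2.184×10^-2 in⁴
Effective length L_e = K·L = 2 × 69.5 = 139.0 in
P_cr = π²EI / L_e² = π² × 15500×10³ × 2.184×10^-2 / 139.0² = 172.9 lb
Factor of safety n = P_cr / P = 0.17293 / 0.131 = 1.32

n ≈ 1.32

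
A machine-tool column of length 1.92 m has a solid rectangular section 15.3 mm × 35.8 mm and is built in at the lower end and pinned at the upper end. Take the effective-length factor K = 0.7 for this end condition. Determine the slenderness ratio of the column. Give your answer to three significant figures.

Buckling occurs about the weak axis: I_min = h·b³/12 with b = 15.3 mm (the shorter side).
I_min = 35.8×15.3³/12 = 1.069×10^4 mm⁴
A = 547.7 mm²;  r_min = √(I/A) = √(1.069×10^4/547.7) = 4.417 mm
L_e = K·L = 0.7 × 1.92 m = 1.344 m = 1344.0 mm
λ = L_e / r_min = 1344.0 / 4.417 = 304

λ ≈ 304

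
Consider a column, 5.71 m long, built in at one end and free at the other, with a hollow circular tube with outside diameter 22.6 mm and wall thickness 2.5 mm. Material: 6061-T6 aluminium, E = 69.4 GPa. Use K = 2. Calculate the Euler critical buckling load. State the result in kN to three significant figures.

P_cr ≈ 0.0425 kN

Inner diameter d_i = 22.6 − 2×2.5 = 17.60 mm
I = π(d_o⁴ − d_i⁴)/64 = π(22.6⁴ − 17.60⁴)/64 = 8.096×10^3 mm⁴
I = 8.096×10^3 mm⁴ = 8.096×10^-9 m⁴
Effective length L_e = K·L = 2 × 5.71 = 11.42 m
P_cr = π²EI / L_e² = π² × 69.4×10⁹ × 8.096×10^-9 / 11.42² = 42.52 N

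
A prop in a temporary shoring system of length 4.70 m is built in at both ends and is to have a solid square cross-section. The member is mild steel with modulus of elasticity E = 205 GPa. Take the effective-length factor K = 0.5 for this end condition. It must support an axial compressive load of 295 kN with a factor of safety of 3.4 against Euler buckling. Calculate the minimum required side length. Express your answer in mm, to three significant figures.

a ≈ 75.7 mm

Required P_cr = n·P = 3.4 × 295 = 1003 kN
L_e = K·L = 0.5 × 4.70 = 2.350 m
Required I = P_cr·L_e²/(π²E) = 1.003×10^6 × 2.350² / (π² × 2.05×10^11) = 2.738×10^-6 m⁴
I_req = 2.738×10^6 mm⁴
Solid square: I = a⁴/12  ⇒  a = (12I)^(1/4) = (12×2.738×10^6)^(1/4) = 75.7 mm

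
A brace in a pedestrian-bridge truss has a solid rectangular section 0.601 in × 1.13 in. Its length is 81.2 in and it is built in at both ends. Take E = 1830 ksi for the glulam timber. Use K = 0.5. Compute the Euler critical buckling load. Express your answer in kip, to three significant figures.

Buckling occurs about the weak axis: I_min = h·b³/12 with b = 0.601 in (the shorter side).
I_min = 1.13×0.601³/12 = 2.044×10^-2 in⁴
Effective length L_e = K·L = 0.5 × 81.2 = 40.60 in
P_cr = π²EI / L_e² = π² × 1830×10³ × 2.044×10^-2 / 40.60² = 224.0 lb

P_cr ≈ 0.224 kip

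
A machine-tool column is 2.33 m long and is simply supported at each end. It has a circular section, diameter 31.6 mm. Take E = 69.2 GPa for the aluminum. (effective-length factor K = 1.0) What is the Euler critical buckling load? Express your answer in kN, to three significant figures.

P_cr ≈ 6.16 kN

I = πd⁴/64 = π×31.6⁴/64 = 4.895×10^4 mm⁴
I = 4.895×10^4 mm⁴ = 4.895×10^-8 m⁴
Effective length L_e = K·L = 1 × 2.33 = 2.330 m
P_cr = π²EI / L_e² = π² × 69.2×10⁹ × 4.895×10^-8 / 2.330² = 6.158×10^3 N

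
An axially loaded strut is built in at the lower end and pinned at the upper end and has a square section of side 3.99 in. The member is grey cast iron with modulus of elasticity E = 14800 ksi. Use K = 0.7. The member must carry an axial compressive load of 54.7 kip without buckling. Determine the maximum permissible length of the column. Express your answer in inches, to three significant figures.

L_max ≈ 339 in

I = a⁴/12 = 3.99⁴/12 = 21.12 in⁴
At the buckling limit P_cr = P = 5.470×10^4 lb
From P_cr = π²EI/(K·L)²:  L = (1/K)·√(π²EI/P_cr) = (1/0.7)·√(π²×1.48×10^7×21.12/5.470×10^4)
L = 339 in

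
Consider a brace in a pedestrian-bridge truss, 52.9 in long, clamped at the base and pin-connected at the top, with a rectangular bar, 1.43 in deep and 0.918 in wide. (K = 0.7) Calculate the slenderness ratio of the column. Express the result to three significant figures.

λ ≈ 140

For a rectangle r_min = b/√12 = 0.918/√12 = 0.2650 in
L_e = K·L = 0.7 × 52.9 = 37.03 in
λ = L_e / r_min = 37.030 / 0.2650 = 140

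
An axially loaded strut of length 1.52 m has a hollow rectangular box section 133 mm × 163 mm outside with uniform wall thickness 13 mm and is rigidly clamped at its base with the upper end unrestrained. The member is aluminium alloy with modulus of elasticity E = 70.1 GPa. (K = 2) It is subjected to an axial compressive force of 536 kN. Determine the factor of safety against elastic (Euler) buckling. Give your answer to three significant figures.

Inner dimensions: h_i = 163 − 2×13 = 137.0 mm, b_i = 133 − 2×13 = 107.0 mm
Weak-axis I_min = (h_o·b_o³ − h_i·b_i³)/12 with b_o = 133, b_i = 107.0 mm (shorter outer/inner sides).
I_min = (163×133³ − 137.0×107.0³)/12 = 1.797×10^7 mm⁴
I = 1.797×10^7 mm⁴ = 1.797×10^-5 m⁴
Effective length L_e = K·L = 2 × 1.52 = 3.040 m
P_cr = π²EI / L_e² = π² × 70.1×10⁹ × 1.797×10^-5 / 3.040² = 1.345×10^6 N
Factor of safety n = P_cr / P = 1345.4 / 536 = 2.51

n ≈ 2.51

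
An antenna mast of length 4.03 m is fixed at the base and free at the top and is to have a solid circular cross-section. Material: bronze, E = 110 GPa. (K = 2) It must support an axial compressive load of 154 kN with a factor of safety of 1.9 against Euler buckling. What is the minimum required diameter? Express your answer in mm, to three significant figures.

Required P_cr = n·P = 1.9 × 154 = 292.6 kN
L_e = K·L = 2 × 4.03 = 8.060 m
Required I = P_cr·L_e²/(π²E) = 2.926×10^5 × 8.060² / (π² × 1.10×10^11) = 1.751×10^-5 m⁴
I_req = 1.751×10^7 mm⁴
Solid circle: I = πd⁴/64  ⇒  d = (64I/π)^(1/4) = (64×1.751×10^7/π)^(1/4) = 137 mm

d ≈ 137 mm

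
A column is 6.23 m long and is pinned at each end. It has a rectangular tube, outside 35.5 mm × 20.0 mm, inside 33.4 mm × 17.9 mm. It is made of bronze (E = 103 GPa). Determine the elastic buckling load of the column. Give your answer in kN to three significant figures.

P_cr ≈ 0.202 kN

Weak-axis I_min = (h_o·b_o³ − h_i·b_i³)/12 with b_o = 20.0, b_i = 17.90 mm (shorter outer/inner sides).
I_min = (35.5×20.0³ − 33.40×17.90³)/12 = 7.703×10^3 mm⁴
I = 7.703×10^3 mm⁴ = 7.703×10^-9 m⁴
Effective length L_e = K·L = 1 × 6.23 = 6.230 m
P_cr = π²EI / L_e² = π² × 103×10⁹ × 7.703×10^-9 / 6.230² = 201.8 N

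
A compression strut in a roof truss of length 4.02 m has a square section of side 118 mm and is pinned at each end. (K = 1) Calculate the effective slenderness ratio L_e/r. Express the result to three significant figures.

I = a⁴/12 = 118⁴/12 = 1.616×10^7 mm⁴
A = 1.392×10^4 mm²;  r_min = √(I/A) = √(1.616×10^7/1.392×10^4) = 34.06 mm
L_e = K·L = 1 × 4.02 m = 4.020 m = 4020.0 mm
λ = L_e / r_min = 4020.0 / 34.06 = 118

λ ≈ 118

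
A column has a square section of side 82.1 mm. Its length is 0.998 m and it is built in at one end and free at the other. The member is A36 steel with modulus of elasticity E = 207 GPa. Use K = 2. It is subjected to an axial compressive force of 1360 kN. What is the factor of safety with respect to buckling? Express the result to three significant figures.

n ≈ 1.43

I = a⁴/12 = 82.1⁴/12 = 3.786×10^6 mm⁴
I = 3.786×10^6 mm⁴ = 3.786×10^-6 m⁴
Effective length L_e = K·L = 2 × 0.998 = 1.996 m
P_cr = π²EI / L_e² = π² × 207×10⁹ × 3.786×10^-6 / 1.996² = 1.942×10^6 N
Factor of safety n = P_cr / P = 1941.5 / 1360 = 1.43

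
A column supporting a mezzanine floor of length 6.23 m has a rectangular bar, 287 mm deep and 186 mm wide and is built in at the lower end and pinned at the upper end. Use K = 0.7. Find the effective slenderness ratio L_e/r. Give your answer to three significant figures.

For a rectangle r_min = b/√12 = 186/√12 = 53.69 mm
L_e = K·L = 0.7 × 6.23 m = 4.361 m = 4361.0 mm
λ = L_e / r_min = 4361.0 / 53.69 = 81.2

λ ≈ 81.2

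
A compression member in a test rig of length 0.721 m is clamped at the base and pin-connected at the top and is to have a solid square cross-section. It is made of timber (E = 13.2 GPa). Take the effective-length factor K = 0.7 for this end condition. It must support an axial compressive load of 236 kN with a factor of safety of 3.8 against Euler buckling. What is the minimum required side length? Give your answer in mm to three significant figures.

a ≈ 67.7 mm

Required P_cr = n·P = 3.8 × 236 = 896.8 kN
L_e = K·L = 0.7 × 0.721 = 0.5047 m
Required I = P_cr·L_e²/(π²E) = 8.968×10^5 × 0.5047² / (π² × 1.32×10^10) = 1.753×10^-6 m⁴
I_req = 1.753×10^6 mm⁴
Solid square: I = a⁴/12  ⇒  a = (12I)^(1/4) = (12×1.753×10^6)^(1/4) = 67.7 mm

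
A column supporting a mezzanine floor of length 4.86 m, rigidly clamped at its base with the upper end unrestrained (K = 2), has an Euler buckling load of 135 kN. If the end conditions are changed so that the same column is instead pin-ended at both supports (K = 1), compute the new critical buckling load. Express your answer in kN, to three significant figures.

P_cr ≈ 540 kN

P_cr ∝ 1/K², so P_cr,new = P_cr,old × (K_old/K_new)² = 135 × (2/1)²
= 135 × 4.000 = 540 kN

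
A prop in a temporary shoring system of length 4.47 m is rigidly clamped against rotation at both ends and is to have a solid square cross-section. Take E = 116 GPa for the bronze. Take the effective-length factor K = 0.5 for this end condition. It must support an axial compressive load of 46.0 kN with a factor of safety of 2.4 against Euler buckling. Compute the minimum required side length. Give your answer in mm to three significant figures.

a ≈ 49.0 mm

Required P_cr = n·P = 2.4 × 46.0 = 110.4 kN
L_e = K·L = 0.5 × 4.47 = 2.235 m
Required I = P_cr·L_e²/(π²E) = 1.104×10^5 × 2.235² / (π² × 1.16×10^11) = 4.817×10^-7 m⁴
I_req = 4.817×10^5 mm⁴
Solid square: I = a⁴/12  ⇒  a = (12I)^(1/4) = (12×4.817×10^5)^(1/4) = 49.0 mm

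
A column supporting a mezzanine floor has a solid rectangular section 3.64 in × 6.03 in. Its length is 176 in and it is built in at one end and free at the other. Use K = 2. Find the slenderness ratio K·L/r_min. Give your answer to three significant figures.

λ ≈ 335

For a rectangle r_min = b/√12 = 3.64/√12 = 1.051 in
L_e = K·L = 2 × 176 = 352.0 in
λ = L_e / r_min = 352.00 / 1.051 = 335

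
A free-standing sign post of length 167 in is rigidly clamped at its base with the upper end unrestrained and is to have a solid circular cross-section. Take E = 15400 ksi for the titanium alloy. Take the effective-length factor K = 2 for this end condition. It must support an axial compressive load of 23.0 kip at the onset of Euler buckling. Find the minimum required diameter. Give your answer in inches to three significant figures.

d ≈ 4.31 in

L_e = K·L = 2 × 167 = 334.0 in
Required I = P_cr·L_e²/(π²E) = 2.300×10^4 × 334.0² / (π² × 1.54×10^7) = 16.88 in⁴
Solid circle: I = πd⁴/64  ⇒  d = (64I/π)^(1/4) = (64×16.88/π)^(1/4) = 4.31 in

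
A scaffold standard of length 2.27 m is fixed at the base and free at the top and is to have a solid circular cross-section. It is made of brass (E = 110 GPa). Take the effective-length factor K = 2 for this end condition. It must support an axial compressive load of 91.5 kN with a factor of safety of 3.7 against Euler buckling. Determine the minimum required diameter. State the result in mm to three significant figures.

Required P_cr = n·P = 3.7 × 91.5 = 338.6 kN
L_e = K·L = 2 × 2.27 = 4.540 m
Required I = P_cr·L_e²/(π²E) = 3.385×10^5 × 4.540² / (π² × 1.10×10^11) = 6.428×10^-6 m⁴
I_req = 6.428×10^6 mm⁴
Solid circle: I = πd⁴/64  ⇒  d = (64I/π)^(1/4) = (64×6.428×10^6/π)^(1/4) = 107 mm

d ≈ 107 mm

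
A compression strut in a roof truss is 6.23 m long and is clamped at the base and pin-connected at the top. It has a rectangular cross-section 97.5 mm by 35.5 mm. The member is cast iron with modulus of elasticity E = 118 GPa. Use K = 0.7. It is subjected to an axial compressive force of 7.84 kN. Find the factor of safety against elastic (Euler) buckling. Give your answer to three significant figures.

n ≈ 2.84

Buckling occurs about the weak axis: I_min = h·b³/12 with b = 35.5 mm (the shorter side).
I_min = 97.5×35.5³/12 = 3.635×10^5 mm⁴
I = 3.635×10^5 mm⁴ = 3.635×10^-7 m⁴
Effective length L_e = K·L = 0.7 × 6.23 = 4.361 m
P_cr = π²EI / L_e² = π² × 118×10⁹ × 3.635×10^-7 / 4.361² = 2.226×10^4 N
Factor of safety n = P_cr / P = 22.260 / 7.84 = 2.84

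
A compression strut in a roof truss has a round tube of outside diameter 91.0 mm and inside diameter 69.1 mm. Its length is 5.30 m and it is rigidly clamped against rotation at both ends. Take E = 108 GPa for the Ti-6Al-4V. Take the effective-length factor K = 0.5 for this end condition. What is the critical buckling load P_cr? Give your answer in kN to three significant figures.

d_o = 91.0 mm, d_i = 69.1 mm
I = π(d_o⁴ − d_i⁴)/64 = π(91.0⁴ − 69.10⁴)/64 = 2.247×10^6 mm⁴
I = 2.247×10^6 mm⁴ = 2.247×10^-6 m⁴
Effective length L_e = K·L = 0.5 × 5.30 = 2.650 m
P_cr = π²EI / L_e² = π² × 108×10⁹ × 2.247×10^-6 / 2.650² = 3.411×10^5 N

P_cr ≈ 341 kN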